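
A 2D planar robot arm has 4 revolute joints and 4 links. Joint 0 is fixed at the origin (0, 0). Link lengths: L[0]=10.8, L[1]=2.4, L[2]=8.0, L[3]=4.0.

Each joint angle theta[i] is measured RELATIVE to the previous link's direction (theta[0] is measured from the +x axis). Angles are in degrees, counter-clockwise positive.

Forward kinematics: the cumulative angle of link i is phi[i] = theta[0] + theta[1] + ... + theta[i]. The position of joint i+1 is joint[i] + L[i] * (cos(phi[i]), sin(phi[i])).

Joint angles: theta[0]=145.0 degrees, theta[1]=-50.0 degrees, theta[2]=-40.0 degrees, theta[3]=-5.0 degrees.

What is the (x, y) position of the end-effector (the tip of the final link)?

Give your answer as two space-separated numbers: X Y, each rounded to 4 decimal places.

Answer: -1.8963 18.2029

Derivation:
joint[0] = (0.0000, 0.0000)  (base)
link 0: phi[0] = 145 = 145 deg
  cos(145 deg) = -0.8192, sin(145 deg) = 0.5736
  joint[1] = (0.0000, 0.0000) + 10.8 * (-0.8192, 0.5736) = (0.0000 + -8.8468, 0.0000 + 6.1946) = (-8.8468, 6.1946)
link 1: phi[1] = 145 + -50 = 95 deg
  cos(95 deg) = -0.0872, sin(95 deg) = 0.9962
  joint[2] = (-8.8468, 6.1946) + 2.4 * (-0.0872, 0.9962) = (-8.8468 + -0.2092, 6.1946 + 2.3909) = (-9.0560, 8.5855)
link 2: phi[2] = 145 + -50 + -40 = 55 deg
  cos(55 deg) = 0.5736, sin(55 deg) = 0.8192
  joint[3] = (-9.0560, 8.5855) + 8 * (0.5736, 0.8192) = (-9.0560 + 4.5886, 8.5855 + 6.5532) = (-4.4674, 15.1387)
link 3: phi[3] = 145 + -50 + -40 + -5 = 50 deg
  cos(50 deg) = 0.6428, sin(50 deg) = 0.7660
  joint[4] = (-4.4674, 15.1387) + 4 * (0.6428, 0.7660) = (-4.4674 + 2.5712, 15.1387 + 3.0642) = (-1.8963, 18.2029)
End effector: (-1.8963, 18.2029)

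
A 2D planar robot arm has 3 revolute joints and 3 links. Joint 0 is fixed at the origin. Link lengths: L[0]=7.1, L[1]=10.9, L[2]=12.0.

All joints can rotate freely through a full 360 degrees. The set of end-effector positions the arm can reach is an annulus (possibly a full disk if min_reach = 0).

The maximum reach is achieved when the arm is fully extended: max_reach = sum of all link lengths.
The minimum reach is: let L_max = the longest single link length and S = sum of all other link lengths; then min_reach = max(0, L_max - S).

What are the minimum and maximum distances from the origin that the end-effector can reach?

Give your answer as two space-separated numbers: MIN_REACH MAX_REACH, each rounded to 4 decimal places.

Answer: 0.0000 30.0000

Derivation:
Link lengths: [7.1, 10.9, 12.0]
max_reach = 7.1 + 10.9 + 12 = 30
L_max = max([7.1, 10.9, 12.0]) = 12
S (sum of others) = 30 - 12 = 18
min_reach = max(0, 12 - 18) = max(0, -6) = 0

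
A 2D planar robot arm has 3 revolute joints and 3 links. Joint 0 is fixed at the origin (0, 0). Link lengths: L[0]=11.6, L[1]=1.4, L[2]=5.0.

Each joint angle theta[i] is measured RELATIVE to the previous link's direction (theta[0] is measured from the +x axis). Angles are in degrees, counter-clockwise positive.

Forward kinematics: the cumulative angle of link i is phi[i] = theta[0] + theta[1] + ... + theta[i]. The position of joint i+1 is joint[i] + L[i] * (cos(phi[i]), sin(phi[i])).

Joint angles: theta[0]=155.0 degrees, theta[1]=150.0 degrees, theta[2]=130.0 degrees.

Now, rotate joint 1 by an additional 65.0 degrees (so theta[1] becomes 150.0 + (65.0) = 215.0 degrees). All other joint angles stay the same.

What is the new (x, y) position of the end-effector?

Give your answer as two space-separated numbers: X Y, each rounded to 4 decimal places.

joint[0] = (0.0000, 0.0000)  (base)
link 0: phi[0] = 155 = 155 deg
  cos(155 deg) = -0.9063, sin(155 deg) = 0.4226
  joint[1] = (0.0000, 0.0000) + 11.6 * (-0.9063, 0.4226) = (0.0000 + -10.5132, 0.0000 + 4.9024) = (-10.5132, 4.9024)
link 1: phi[1] = 155 + 215 = 370 deg
  cos(370 deg) = 0.9848, sin(370 deg) = 0.1736
  joint[2] = (-10.5132, 4.9024) + 1.4 * (0.9848, 0.1736) = (-10.5132 + 1.3787, 4.9024 + 0.2431) = (-9.1344, 5.1455)
link 2: phi[2] = 155 + 215 + 130 = 500 deg
  cos(500 deg) = -0.7660, sin(500 deg) = 0.6428
  joint[3] = (-9.1344, 5.1455) + 5 * (-0.7660, 0.6428) = (-9.1344 + -3.8302, 5.1455 + 3.2139) = (-12.9647, 8.3594)
End effector: (-12.9647, 8.3594)

Answer: -12.9647 8.3594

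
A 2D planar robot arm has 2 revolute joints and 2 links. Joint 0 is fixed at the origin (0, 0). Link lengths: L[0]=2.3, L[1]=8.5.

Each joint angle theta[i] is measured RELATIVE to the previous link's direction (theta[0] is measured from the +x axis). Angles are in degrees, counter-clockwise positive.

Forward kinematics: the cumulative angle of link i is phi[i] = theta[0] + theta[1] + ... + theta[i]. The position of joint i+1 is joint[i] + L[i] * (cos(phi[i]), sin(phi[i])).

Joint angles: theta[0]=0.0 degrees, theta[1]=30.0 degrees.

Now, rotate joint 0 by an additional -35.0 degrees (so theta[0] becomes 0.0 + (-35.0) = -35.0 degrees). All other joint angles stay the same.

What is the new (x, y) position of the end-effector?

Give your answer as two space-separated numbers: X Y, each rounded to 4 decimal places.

joint[0] = (0.0000, 0.0000)  (base)
link 0: phi[0] = -35 = -35 deg
  cos(-35 deg) = 0.8192, sin(-35 deg) = -0.5736
  joint[1] = (0.0000, 0.0000) + 2.3 * (0.8192, -0.5736) = (0.0000 + 1.8840, 0.0000 + -1.3192) = (1.8840, -1.3192)
link 1: phi[1] = -35 + 30 = -5 deg
  cos(-5 deg) = 0.9962, sin(-5 deg) = -0.0872
  joint[2] = (1.8840, -1.3192) + 8.5 * (0.9962, -0.0872) = (1.8840 + 8.4677, -1.3192 + -0.7408) = (10.3517, -2.0600)
End effector: (10.3517, -2.0600)

Answer: 10.3517 -2.0600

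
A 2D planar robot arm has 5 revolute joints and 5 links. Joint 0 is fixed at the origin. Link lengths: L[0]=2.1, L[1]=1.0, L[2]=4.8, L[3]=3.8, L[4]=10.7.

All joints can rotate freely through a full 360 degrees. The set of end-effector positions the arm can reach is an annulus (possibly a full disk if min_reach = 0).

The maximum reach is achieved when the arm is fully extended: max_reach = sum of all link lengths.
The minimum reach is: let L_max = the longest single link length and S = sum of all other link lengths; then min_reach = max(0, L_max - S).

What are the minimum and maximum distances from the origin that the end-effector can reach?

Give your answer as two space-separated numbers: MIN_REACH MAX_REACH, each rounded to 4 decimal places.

Link lengths: [2.1, 1.0, 4.8, 3.8, 10.7]
max_reach = 2.1 + 1 + 4.8 + 3.8 + 10.7 = 22.4
L_max = max([2.1, 1.0, 4.8, 3.8, 10.7]) = 10.7
S (sum of others) = 22.4 - 10.7 = 11.7
min_reach = max(0, 10.7 - 11.7) = max(0, -1) = 0

Answer: 0.0000 22.4000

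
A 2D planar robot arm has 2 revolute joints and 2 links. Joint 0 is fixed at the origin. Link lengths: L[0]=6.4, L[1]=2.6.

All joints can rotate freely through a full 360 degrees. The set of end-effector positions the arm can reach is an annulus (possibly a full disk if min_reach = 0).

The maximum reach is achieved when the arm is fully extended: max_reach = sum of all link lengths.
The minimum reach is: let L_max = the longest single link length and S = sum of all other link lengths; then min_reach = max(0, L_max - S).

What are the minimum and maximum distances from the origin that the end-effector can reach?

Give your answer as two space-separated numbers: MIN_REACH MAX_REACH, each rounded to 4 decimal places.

Link lengths: [6.4, 2.6]
max_reach = 6.4 + 2.6 = 9
L_max = max([6.4, 2.6]) = 6.4
S (sum of others) = 9 - 6.4 = 2.6
min_reach = max(0, 6.4 - 2.6) = max(0, 3.8) = 3.8

Answer: 3.8000 9.0000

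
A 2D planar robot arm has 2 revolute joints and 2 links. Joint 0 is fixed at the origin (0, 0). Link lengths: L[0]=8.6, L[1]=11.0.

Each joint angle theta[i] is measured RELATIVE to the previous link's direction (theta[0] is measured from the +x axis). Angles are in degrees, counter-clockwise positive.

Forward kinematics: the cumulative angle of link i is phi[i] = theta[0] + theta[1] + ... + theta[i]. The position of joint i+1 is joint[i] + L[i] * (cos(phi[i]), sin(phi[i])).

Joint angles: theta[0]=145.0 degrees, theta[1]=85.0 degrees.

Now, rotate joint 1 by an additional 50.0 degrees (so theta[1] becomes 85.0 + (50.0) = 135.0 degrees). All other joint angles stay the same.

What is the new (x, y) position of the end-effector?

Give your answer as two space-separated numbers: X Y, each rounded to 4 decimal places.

Answer: -5.1346 -5.9001

Derivation:
joint[0] = (0.0000, 0.0000)  (base)
link 0: phi[0] = 145 = 145 deg
  cos(145 deg) = -0.8192, sin(145 deg) = 0.5736
  joint[1] = (0.0000, 0.0000) + 8.6 * (-0.8192, 0.5736) = (0.0000 + -7.0447, 0.0000 + 4.9328) = (-7.0447, 4.9328)
link 1: phi[1] = 145 + 135 = 280 deg
  cos(280 deg) = 0.1736, sin(280 deg) = -0.9848
  joint[2] = (-7.0447, 4.9328) + 11 * (0.1736, -0.9848) = (-7.0447 + 1.9101, 4.9328 + -10.8329) = (-5.1346, -5.9001)
End effector: (-5.1346, -5.9001)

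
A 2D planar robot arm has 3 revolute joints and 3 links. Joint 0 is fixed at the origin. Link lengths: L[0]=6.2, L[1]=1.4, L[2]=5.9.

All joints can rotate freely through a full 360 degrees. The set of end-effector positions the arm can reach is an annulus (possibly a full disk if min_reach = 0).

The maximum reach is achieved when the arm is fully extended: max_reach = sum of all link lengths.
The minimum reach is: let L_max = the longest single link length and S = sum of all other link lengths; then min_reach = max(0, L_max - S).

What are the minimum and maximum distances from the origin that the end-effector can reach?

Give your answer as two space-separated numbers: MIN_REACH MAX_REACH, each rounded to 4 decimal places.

Answer: 0.0000 13.5000

Derivation:
Link lengths: [6.2, 1.4, 5.9]
max_reach = 6.2 + 1.4 + 5.9 = 13.5
L_max = max([6.2, 1.4, 5.9]) = 6.2
S (sum of others) = 13.5 - 6.2 = 7.3
min_reach = max(0, 6.2 - 7.3) = max(0, -1.1) = 0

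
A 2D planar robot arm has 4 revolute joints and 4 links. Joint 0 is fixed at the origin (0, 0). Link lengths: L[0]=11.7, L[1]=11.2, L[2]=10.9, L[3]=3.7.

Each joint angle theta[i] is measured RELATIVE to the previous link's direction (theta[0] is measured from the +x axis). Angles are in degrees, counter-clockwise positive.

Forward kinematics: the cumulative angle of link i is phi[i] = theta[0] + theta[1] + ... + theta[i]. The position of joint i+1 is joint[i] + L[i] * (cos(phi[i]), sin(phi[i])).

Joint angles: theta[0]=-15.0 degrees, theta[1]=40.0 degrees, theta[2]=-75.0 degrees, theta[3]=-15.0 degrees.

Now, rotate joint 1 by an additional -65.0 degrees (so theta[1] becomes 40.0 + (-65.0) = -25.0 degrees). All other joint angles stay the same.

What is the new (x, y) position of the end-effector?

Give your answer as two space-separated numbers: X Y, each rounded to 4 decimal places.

Answer: 12.8962 -22.9405

Derivation:
joint[0] = (0.0000, 0.0000)  (base)
link 0: phi[0] = -15 = -15 deg
  cos(-15 deg) = 0.9659, sin(-15 deg) = -0.2588
  joint[1] = (0.0000, 0.0000) + 11.7 * (0.9659, -0.2588) = (0.0000 + 11.3013, 0.0000 + -3.0282) = (11.3013, -3.0282)
link 1: phi[1] = -15 + -25 = -40 deg
  cos(-40 deg) = 0.7660, sin(-40 deg) = -0.6428
  joint[2] = (11.3013, -3.0282) + 11.2 * (0.7660, -0.6428) = (11.3013 + 8.5797, -3.0282 + -7.1992) = (19.8810, -10.2274)
link 2: phi[2] = -15 + -25 + -75 = -115 deg
  cos(-115 deg) = -0.4226, sin(-115 deg) = -0.9063
  joint[3] = (19.8810, -10.2274) + 10.9 * (-0.4226, -0.9063) = (19.8810 + -4.6065, -10.2274 + -9.8788) = (15.2745, -20.1062)
link 3: phi[3] = -15 + -25 + -75 + -15 = -130 deg
  cos(-130 deg) = -0.6428, sin(-130 deg) = -0.7660
  joint[4] = (15.2745, -20.1062) + 3.7 * (-0.6428, -0.7660) = (15.2745 + -2.3783, -20.1062 + -2.8344) = (12.8962, -22.9405)
End effector: (12.8962, -22.9405)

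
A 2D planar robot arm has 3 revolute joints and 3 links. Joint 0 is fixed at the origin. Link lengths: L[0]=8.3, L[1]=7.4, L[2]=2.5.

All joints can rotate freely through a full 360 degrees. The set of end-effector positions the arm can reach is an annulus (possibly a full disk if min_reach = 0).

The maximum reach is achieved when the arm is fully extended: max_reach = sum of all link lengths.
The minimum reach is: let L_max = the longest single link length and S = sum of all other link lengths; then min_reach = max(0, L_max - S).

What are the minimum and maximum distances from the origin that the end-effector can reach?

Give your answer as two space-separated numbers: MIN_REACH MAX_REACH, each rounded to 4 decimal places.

Answer: 0.0000 18.2000

Derivation:
Link lengths: [8.3, 7.4, 2.5]
max_reach = 8.3 + 7.4 + 2.5 = 18.2
L_max = max([8.3, 7.4, 2.5]) = 8.3
S (sum of others) = 18.2 - 8.3 = 9.9
min_reach = max(0, 8.3 - 9.9) = max(0, -1.6) = 0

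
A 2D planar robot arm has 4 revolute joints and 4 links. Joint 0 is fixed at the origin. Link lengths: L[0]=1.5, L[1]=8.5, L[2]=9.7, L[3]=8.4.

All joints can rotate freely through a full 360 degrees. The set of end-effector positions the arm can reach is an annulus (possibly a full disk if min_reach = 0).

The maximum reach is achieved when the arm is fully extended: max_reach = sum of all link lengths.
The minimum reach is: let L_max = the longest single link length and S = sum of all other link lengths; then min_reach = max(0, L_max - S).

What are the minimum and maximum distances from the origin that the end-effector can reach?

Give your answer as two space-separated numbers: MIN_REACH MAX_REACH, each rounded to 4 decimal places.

Answer: 0.0000 28.1000

Derivation:
Link lengths: [1.5, 8.5, 9.7, 8.4]
max_reach = 1.5 + 8.5 + 9.7 + 8.4 = 28.1
L_max = max([1.5, 8.5, 9.7, 8.4]) = 9.7
S (sum of others) = 28.1 - 9.7 = 18.4
min_reach = max(0, 9.7 - 18.4) = max(0, -8.7) = 0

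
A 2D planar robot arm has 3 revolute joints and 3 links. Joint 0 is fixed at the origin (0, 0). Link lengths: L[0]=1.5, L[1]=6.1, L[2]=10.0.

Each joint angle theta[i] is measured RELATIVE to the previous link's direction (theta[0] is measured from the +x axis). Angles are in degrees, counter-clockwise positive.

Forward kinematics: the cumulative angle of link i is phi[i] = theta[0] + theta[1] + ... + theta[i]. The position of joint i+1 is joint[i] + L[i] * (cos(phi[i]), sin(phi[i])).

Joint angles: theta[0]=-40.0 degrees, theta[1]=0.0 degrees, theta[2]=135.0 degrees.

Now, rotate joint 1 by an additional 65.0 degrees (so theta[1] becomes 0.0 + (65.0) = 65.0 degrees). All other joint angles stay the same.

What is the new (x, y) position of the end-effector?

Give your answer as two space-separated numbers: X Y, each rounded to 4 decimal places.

Answer: -2.7194 5.0340

Derivation:
joint[0] = (0.0000, 0.0000)  (base)
link 0: phi[0] = -40 = -40 deg
  cos(-40 deg) = 0.7660, sin(-40 deg) = -0.6428
  joint[1] = (0.0000, 0.0000) + 1.5 * (0.7660, -0.6428) = (0.0000 + 1.1491, 0.0000 + -0.9642) = (1.1491, -0.9642)
link 1: phi[1] = -40 + 65 = 25 deg
  cos(25 deg) = 0.9063, sin(25 deg) = 0.4226
  joint[2] = (1.1491, -0.9642) + 6.1 * (0.9063, 0.4226) = (1.1491 + 5.5285, -0.9642 + 2.5780) = (6.6775, 1.6138)
link 2: phi[2] = -40 + 65 + 135 = 160 deg
  cos(160 deg) = -0.9397, sin(160 deg) = 0.3420
  joint[3] = (6.6775, 1.6138) + 10 * (-0.9397, 0.3420) = (6.6775 + -9.3969, 1.6138 + 3.4202) = (-2.7194, 5.0340)
End effector: (-2.7194, 5.0340)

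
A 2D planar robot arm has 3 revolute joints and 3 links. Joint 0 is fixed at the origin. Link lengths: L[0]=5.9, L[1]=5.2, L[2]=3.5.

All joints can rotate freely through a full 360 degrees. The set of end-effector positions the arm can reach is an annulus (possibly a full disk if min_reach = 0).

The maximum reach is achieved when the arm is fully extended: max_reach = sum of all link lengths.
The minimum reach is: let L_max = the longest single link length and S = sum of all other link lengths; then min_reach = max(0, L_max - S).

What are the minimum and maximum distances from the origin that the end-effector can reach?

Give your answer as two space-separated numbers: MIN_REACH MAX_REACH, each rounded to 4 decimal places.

Link lengths: [5.9, 5.2, 3.5]
max_reach = 5.9 + 5.2 + 3.5 = 14.6
L_max = max([5.9, 5.2, 3.5]) = 5.9
S (sum of others) = 14.6 - 5.9 = 8.7
min_reach = max(0, 5.9 - 8.7) = max(0, -2.8) = 0

Answer: 0.0000 14.6000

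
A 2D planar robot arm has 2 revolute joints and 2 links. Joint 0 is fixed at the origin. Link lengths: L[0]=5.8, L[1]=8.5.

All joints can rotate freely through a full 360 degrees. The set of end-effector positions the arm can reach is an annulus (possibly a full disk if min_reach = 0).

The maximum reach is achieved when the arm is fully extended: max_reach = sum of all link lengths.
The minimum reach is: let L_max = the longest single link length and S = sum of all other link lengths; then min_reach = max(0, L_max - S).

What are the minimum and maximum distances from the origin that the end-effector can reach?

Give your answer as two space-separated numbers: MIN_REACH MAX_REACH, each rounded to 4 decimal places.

Answer: 2.7000 14.3000

Derivation:
Link lengths: [5.8, 8.5]
max_reach = 5.8 + 8.5 = 14.3
L_max = max([5.8, 8.5]) = 8.5
S (sum of others) = 14.3 - 8.5 = 5.8
min_reach = max(0, 8.5 - 5.8) = max(0, 2.7) = 2.7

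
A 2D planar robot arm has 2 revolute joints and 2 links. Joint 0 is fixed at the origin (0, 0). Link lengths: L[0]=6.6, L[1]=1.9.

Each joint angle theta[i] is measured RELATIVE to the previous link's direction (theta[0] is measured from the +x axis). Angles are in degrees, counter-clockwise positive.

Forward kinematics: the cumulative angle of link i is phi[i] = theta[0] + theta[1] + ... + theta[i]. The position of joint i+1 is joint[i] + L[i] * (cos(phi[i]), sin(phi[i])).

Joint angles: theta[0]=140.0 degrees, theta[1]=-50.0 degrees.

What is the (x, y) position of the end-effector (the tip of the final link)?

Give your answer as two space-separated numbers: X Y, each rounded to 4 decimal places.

joint[0] = (0.0000, 0.0000)  (base)
link 0: phi[0] = 140 = 140 deg
  cos(140 deg) = -0.7660, sin(140 deg) = 0.6428
  joint[1] = (0.0000, 0.0000) + 6.6 * (-0.7660, 0.6428) = (0.0000 + -5.0559, 0.0000 + 4.2424) = (-5.0559, 4.2424)
link 1: phi[1] = 140 + -50 = 90 deg
  cos(90 deg) = 0.0000, sin(90 deg) = 1.0000
  joint[2] = (-5.0559, 4.2424) + 1.9 * (0.0000, 1.0000) = (-5.0559 + 0.0000, 4.2424 + 1.9000) = (-5.0559, 6.1424)
End effector: (-5.0559, 6.1424)

Answer: -5.0559 6.1424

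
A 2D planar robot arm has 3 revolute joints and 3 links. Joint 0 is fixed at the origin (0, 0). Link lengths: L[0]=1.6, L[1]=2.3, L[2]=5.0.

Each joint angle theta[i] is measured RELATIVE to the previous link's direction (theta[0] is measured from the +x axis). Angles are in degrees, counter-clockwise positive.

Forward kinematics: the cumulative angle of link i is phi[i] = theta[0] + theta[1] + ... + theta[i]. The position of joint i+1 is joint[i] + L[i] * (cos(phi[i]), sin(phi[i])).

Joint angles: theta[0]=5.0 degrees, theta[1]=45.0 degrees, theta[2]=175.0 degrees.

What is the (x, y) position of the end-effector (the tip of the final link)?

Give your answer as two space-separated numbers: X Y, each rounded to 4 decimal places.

joint[0] = (0.0000, 0.0000)  (base)
link 0: phi[0] = 5 = 5 deg
  cos(5 deg) = 0.9962, sin(5 deg) = 0.0872
  joint[1] = (0.0000, 0.0000) + 1.6 * (0.9962, 0.0872) = (0.0000 + 1.5939, 0.0000 + 0.1394) = (1.5939, 0.1394)
link 1: phi[1] = 5 + 45 = 50 deg
  cos(50 deg) = 0.6428, sin(50 deg) = 0.7660
  joint[2] = (1.5939, 0.1394) + 2.3 * (0.6428, 0.7660) = (1.5939 + 1.4784, 0.1394 + 1.7619) = (3.0723, 1.9014)
link 2: phi[2] = 5 + 45 + 175 = 225 deg
  cos(225 deg) = -0.7071, sin(225 deg) = -0.7071
  joint[3] = (3.0723, 1.9014) + 5 * (-0.7071, -0.7071) = (3.0723 + -3.5355, 1.9014 + -3.5355) = (-0.4632, -1.6342)
End effector: (-0.4632, -1.6342)

Answer: -0.4632 -1.6342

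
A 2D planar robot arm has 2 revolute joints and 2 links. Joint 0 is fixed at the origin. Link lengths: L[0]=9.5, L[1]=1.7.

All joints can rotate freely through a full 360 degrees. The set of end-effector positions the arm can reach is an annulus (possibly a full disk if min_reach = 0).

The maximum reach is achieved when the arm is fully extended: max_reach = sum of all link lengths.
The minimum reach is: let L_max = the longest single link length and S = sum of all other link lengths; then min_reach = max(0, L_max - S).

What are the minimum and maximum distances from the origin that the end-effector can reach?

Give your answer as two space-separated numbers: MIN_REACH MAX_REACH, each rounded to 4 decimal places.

Link lengths: [9.5, 1.7]
max_reach = 9.5 + 1.7 = 11.2
L_max = max([9.5, 1.7]) = 9.5
S (sum of others) = 11.2 - 9.5 = 1.7
min_reach = max(0, 9.5 - 1.7) = max(0, 7.8) = 7.8

Answer: 7.8000 11.2000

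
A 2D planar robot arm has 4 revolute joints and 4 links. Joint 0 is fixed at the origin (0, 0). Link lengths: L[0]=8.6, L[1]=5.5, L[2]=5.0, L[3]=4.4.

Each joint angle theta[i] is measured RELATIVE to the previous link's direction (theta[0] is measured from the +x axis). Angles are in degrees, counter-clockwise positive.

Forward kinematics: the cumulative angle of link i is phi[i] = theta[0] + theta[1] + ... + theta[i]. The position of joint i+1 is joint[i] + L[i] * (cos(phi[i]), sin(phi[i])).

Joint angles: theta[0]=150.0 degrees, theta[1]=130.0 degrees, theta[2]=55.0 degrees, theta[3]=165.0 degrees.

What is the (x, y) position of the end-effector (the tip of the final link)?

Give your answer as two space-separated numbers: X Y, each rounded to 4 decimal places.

joint[0] = (0.0000, 0.0000)  (base)
link 0: phi[0] = 150 = 150 deg
  cos(150 deg) = -0.8660, sin(150 deg) = 0.5000
  joint[1] = (0.0000, 0.0000) + 8.6 * (-0.8660, 0.5000) = (0.0000 + -7.4478, 0.0000 + 4.3000) = (-7.4478, 4.3000)
link 1: phi[1] = 150 + 130 = 280 deg
  cos(280 deg) = 0.1736, sin(280 deg) = -0.9848
  joint[2] = (-7.4478, 4.3000) + 5.5 * (0.1736, -0.9848) = (-7.4478 + 0.9551, 4.3000 + -5.4164) = (-6.4928, -1.1164)
link 2: phi[2] = 150 + 130 + 55 = 335 deg
  cos(335 deg) = 0.9063, sin(335 deg) = -0.4226
  joint[3] = (-6.4928, -1.1164) + 5 * (0.9063, -0.4226) = (-6.4928 + 4.5315, -1.1164 + -2.1131) = (-1.9612, -3.2295)
link 3: phi[3] = 150 + 130 + 55 + 165 = 500 deg
  cos(500 deg) = -0.7660, sin(500 deg) = 0.6428
  joint[4] = (-1.9612, -3.2295) + 4.4 * (-0.7660, 0.6428) = (-1.9612 + -3.3706, -3.2295 + 2.8283) = (-5.3318, -0.4013)
End effector: (-5.3318, -0.4013)

Answer: -5.3318 -0.4013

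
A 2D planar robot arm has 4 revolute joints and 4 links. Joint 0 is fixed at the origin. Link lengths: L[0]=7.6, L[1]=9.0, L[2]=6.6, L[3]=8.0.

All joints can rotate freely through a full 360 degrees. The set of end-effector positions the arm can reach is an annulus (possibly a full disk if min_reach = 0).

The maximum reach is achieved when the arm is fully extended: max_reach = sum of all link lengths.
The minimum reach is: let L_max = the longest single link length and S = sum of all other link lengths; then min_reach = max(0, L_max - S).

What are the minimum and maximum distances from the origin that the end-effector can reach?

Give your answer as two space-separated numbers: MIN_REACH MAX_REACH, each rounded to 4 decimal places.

Answer: 0.0000 31.2000

Derivation:
Link lengths: [7.6, 9.0, 6.6, 8.0]
max_reach = 7.6 + 9 + 6.6 + 8 = 31.2
L_max = max([7.6, 9.0, 6.6, 8.0]) = 9
S (sum of others) = 31.2 - 9 = 22.2
min_reach = max(0, 9 - 22.2) = max(0, -13.2) = 0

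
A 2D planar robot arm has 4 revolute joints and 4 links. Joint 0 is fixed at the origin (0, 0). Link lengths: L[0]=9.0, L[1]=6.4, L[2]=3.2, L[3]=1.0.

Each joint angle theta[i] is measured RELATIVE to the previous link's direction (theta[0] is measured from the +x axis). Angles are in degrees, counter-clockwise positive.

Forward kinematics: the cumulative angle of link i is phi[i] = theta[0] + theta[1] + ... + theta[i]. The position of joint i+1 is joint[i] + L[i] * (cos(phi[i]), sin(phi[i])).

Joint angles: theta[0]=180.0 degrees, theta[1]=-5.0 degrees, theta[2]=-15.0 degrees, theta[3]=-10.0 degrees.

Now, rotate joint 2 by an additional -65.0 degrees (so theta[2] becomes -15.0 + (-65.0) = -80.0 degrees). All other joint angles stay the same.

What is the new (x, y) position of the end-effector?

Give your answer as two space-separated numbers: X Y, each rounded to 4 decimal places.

Answer: -15.5674 4.7418

Derivation:
joint[0] = (0.0000, 0.0000)  (base)
link 0: phi[0] = 180 = 180 deg
  cos(180 deg) = -1.0000, sin(180 deg) = 0.0000
  joint[1] = (0.0000, 0.0000) + 9 * (-1.0000, 0.0000) = (0.0000 + -9.0000, 0.0000 + 0.0000) = (-9.0000, 0.0000)
link 1: phi[1] = 180 + -5 = 175 deg
  cos(175 deg) = -0.9962, sin(175 deg) = 0.0872
  joint[2] = (-9.0000, 0.0000) + 6.4 * (-0.9962, 0.0872) = (-9.0000 + -6.3756, 0.0000 + 0.5578) = (-15.3756, 0.5578)
link 2: phi[2] = 180 + -5 + -80 = 95 deg
  cos(95 deg) = -0.0872, sin(95 deg) = 0.9962
  joint[3] = (-15.3756, 0.5578) + 3.2 * (-0.0872, 0.9962) = (-15.3756 + -0.2789, 0.5578 + 3.1878) = (-15.6545, 3.7456)
link 3: phi[3] = 180 + -5 + -80 + -10 = 85 deg
  cos(85 deg) = 0.0872, sin(85 deg) = 0.9962
  joint[4] = (-15.6545, 3.7456) + 1 * (0.0872, 0.9962) = (-15.6545 + 0.0872, 3.7456 + 0.9962) = (-15.5674, 4.7418)
End effector: (-15.5674, 4.7418)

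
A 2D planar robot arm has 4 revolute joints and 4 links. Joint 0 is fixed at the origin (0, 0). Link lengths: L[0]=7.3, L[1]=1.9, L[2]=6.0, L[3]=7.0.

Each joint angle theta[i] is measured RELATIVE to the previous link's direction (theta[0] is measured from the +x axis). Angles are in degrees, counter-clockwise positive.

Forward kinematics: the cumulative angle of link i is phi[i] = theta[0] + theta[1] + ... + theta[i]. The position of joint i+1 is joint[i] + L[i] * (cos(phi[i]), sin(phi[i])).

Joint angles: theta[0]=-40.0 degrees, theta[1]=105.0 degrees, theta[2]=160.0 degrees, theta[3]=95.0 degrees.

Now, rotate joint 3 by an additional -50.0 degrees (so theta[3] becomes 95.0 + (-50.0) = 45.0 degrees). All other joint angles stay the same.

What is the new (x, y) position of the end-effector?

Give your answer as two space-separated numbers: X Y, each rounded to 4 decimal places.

joint[0] = (0.0000, 0.0000)  (base)
link 0: phi[0] = -40 = -40 deg
  cos(-40 deg) = 0.7660, sin(-40 deg) = -0.6428
  joint[1] = (0.0000, 0.0000) + 7.3 * (0.7660, -0.6428) = (0.0000 + 5.5921, 0.0000 + -4.6923) = (5.5921, -4.6923)
link 1: phi[1] = -40 + 105 = 65 deg
  cos(65 deg) = 0.4226, sin(65 deg) = 0.9063
  joint[2] = (5.5921, -4.6923) + 1.9 * (0.4226, 0.9063) = (5.5921 + 0.8030, -4.6923 + 1.7220) = (6.3951, -2.9704)
link 2: phi[2] = -40 + 105 + 160 = 225 deg
  cos(225 deg) = -0.7071, sin(225 deg) = -0.7071
  joint[3] = (6.3951, -2.9704) + 6 * (-0.7071, -0.7071) = (6.3951 + -4.2426, -2.9704 + -4.2426) = (2.1525, -7.2130)
link 3: phi[3] = -40 + 105 + 160 + 45 = 270 deg
  cos(270 deg) = -0.0000, sin(270 deg) = -1.0000
  joint[4] = (2.1525, -7.2130) + 7 * (-0.0000, -1.0000) = (2.1525 + -0.0000, -7.2130 + -7.0000) = (2.1525, -14.2130)
End effector: (2.1525, -14.2130)

Answer: 2.1525 -14.2130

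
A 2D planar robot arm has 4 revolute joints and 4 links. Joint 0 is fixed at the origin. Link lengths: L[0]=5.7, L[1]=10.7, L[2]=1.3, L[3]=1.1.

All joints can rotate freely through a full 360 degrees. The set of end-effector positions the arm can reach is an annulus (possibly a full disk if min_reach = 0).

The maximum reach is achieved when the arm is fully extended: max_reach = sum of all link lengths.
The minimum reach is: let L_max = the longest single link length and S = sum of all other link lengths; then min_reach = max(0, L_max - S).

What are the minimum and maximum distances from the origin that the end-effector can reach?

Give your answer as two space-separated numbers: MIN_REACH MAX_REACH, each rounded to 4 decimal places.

Link lengths: [5.7, 10.7, 1.3, 1.1]
max_reach = 5.7 + 10.7 + 1.3 + 1.1 = 18.8
L_max = max([5.7, 10.7, 1.3, 1.1]) = 10.7
S (sum of others) = 18.8 - 10.7 = 8.1
min_reach = max(0, 10.7 - 8.1) = max(0, 2.6) = 2.6

Answer: 2.6000 18.8000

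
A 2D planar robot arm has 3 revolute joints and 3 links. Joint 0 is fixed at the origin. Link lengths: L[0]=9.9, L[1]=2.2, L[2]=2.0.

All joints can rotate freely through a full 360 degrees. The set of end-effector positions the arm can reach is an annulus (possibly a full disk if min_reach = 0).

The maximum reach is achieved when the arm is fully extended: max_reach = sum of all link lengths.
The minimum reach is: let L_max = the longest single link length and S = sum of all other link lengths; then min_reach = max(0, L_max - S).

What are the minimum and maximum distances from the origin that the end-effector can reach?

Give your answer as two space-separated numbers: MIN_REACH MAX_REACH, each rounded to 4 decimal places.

Answer: 5.7000 14.1000

Derivation:
Link lengths: [9.9, 2.2, 2.0]
max_reach = 9.9 + 2.2 + 2 = 14.1
L_max = max([9.9, 2.2, 2.0]) = 9.9
S (sum of others) = 14.1 - 9.9 = 4.2
min_reach = max(0, 9.9 - 4.2) = max(0, 5.7) = 5.7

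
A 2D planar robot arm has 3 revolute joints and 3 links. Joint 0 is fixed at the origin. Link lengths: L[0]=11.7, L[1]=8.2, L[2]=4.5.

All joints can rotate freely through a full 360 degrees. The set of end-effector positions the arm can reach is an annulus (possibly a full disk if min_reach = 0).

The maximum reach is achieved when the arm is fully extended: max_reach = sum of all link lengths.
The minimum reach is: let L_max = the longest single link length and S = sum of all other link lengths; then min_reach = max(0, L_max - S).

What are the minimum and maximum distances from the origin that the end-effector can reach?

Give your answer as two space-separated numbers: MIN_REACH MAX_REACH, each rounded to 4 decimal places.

Link lengths: [11.7, 8.2, 4.5]
max_reach = 11.7 + 8.2 + 4.5 = 24.4
L_max = max([11.7, 8.2, 4.5]) = 11.7
S (sum of others) = 24.4 - 11.7 = 12.7
min_reach = max(0, 11.7 - 12.7) = max(0, -1) = 0

Answer: 0.0000 24.4000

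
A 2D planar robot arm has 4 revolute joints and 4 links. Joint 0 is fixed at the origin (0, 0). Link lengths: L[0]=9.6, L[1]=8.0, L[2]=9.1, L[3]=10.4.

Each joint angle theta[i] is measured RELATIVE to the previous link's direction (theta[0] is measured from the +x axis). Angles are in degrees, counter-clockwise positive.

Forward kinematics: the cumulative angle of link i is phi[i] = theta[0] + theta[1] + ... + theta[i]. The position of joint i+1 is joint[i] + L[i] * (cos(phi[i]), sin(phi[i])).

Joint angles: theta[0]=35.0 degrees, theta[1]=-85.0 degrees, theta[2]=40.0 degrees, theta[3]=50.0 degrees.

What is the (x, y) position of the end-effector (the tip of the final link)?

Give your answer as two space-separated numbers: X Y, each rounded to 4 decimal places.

Answer: 29.9348 4.4828

Derivation:
joint[0] = (0.0000, 0.0000)  (base)
link 0: phi[0] = 35 = 35 deg
  cos(35 deg) = 0.8192, sin(35 deg) = 0.5736
  joint[1] = (0.0000, 0.0000) + 9.6 * (0.8192, 0.5736) = (0.0000 + 7.8639, 0.0000 + 5.5063) = (7.8639, 5.5063)
link 1: phi[1] = 35 + -85 = -50 deg
  cos(-50 deg) = 0.6428, sin(-50 deg) = -0.7660
  joint[2] = (7.8639, 5.5063) + 8 * (0.6428, -0.7660) = (7.8639 + 5.1423, 5.5063 + -6.1284) = (13.0062, -0.6220)
link 2: phi[2] = 35 + -85 + 40 = -10 deg
  cos(-10 deg) = 0.9848, sin(-10 deg) = -0.1736
  joint[3] = (13.0062, -0.6220) + 9.1 * (0.9848, -0.1736) = (13.0062 + 8.9618, -0.6220 + -1.5802) = (21.9679, -2.2022)
link 3: phi[3] = 35 + -85 + 40 + 50 = 40 deg
  cos(40 deg) = 0.7660, sin(40 deg) = 0.6428
  joint[4] = (21.9679, -2.2022) + 10.4 * (0.7660, 0.6428) = (21.9679 + 7.9669, -2.2022 + 6.6850) = (29.9348, 4.4828)
End effector: (29.9348, 4.4828)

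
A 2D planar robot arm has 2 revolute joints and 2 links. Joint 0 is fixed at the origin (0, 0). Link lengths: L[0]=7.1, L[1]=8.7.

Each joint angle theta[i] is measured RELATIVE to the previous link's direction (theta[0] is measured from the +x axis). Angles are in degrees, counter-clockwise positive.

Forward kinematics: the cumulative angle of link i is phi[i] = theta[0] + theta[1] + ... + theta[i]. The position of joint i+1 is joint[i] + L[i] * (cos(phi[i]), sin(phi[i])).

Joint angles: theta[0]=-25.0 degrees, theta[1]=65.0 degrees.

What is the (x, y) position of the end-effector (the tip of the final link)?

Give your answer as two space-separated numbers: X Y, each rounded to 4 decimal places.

joint[0] = (0.0000, 0.0000)  (base)
link 0: phi[0] = -25 = -25 deg
  cos(-25 deg) = 0.9063, sin(-25 deg) = -0.4226
  joint[1] = (0.0000, 0.0000) + 7.1 * (0.9063, -0.4226) = (0.0000 + 6.4348, 0.0000 + -3.0006) = (6.4348, -3.0006)
link 1: phi[1] = -25 + 65 = 40 deg
  cos(40 deg) = 0.7660, sin(40 deg) = 0.6428
  joint[2] = (6.4348, -3.0006) + 8.7 * (0.7660, 0.6428) = (6.4348 + 6.6646, -3.0006 + 5.5923) = (13.0994, 2.5917)
End effector: (13.0994, 2.5917)

Answer: 13.0994 2.5917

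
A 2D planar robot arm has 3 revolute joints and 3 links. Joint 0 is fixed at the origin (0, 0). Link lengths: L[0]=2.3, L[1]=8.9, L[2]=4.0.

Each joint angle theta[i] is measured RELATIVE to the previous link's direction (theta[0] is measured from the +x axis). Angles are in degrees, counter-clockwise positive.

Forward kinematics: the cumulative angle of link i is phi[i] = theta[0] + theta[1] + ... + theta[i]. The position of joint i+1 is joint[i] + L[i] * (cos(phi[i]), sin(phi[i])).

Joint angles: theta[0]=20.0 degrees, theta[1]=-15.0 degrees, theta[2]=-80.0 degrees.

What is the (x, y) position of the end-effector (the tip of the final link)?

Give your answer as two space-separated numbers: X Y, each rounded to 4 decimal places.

Answer: 12.0627 -2.3014

Derivation:
joint[0] = (0.0000, 0.0000)  (base)
link 0: phi[0] = 20 = 20 deg
  cos(20 deg) = 0.9397, sin(20 deg) = 0.3420
  joint[1] = (0.0000, 0.0000) + 2.3 * (0.9397, 0.3420) = (0.0000 + 2.1613, 0.0000 + 0.7866) = (2.1613, 0.7866)
link 1: phi[1] = 20 + -15 = 5 deg
  cos(5 deg) = 0.9962, sin(5 deg) = 0.0872
  joint[2] = (2.1613, 0.7866) + 8.9 * (0.9962, 0.0872) = (2.1613 + 8.8661, 0.7866 + 0.7757) = (11.0274, 1.5623)
link 2: phi[2] = 20 + -15 + -80 = -75 deg
  cos(-75 deg) = 0.2588, sin(-75 deg) = -0.9659
  joint[3] = (11.0274, 1.5623) + 4 * (0.2588, -0.9659) = (11.0274 + 1.0353, 1.5623 + -3.8637) = (12.0627, -2.3014)
End effector: (12.0627, -2.3014)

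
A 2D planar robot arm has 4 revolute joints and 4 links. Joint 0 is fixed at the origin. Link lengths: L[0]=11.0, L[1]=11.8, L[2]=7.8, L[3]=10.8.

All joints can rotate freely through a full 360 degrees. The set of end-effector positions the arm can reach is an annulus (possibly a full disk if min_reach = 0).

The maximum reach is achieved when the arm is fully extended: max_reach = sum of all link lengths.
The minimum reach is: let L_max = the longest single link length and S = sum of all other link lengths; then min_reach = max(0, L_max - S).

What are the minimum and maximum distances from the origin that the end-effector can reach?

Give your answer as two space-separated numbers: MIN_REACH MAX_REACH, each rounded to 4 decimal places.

Answer: 0.0000 41.4000

Derivation:
Link lengths: [11.0, 11.8, 7.8, 10.8]
max_reach = 11 + 11.8 + 7.8 + 10.8 = 41.4
L_max = max([11.0, 11.8, 7.8, 10.8]) = 11.8
S (sum of others) = 41.4 - 11.8 = 29.6
min_reach = max(0, 11.8 - 29.6) = max(0, -17.8) = 0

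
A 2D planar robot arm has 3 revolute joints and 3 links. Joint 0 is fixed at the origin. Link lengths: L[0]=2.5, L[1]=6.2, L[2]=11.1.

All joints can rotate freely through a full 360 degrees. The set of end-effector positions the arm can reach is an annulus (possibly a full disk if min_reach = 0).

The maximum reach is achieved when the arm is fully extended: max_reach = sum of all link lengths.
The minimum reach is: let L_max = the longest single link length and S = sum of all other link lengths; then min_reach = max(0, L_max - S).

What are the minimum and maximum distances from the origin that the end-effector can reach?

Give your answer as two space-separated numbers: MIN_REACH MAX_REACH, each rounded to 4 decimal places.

Link lengths: [2.5, 6.2, 11.1]
max_reach = 2.5 + 6.2 + 11.1 = 19.8
L_max = max([2.5, 6.2, 11.1]) = 11.1
S (sum of others) = 19.8 - 11.1 = 8.7
min_reach = max(0, 11.1 - 8.7) = max(0, 2.4) = 2.4

Answer: 2.4000 19.8000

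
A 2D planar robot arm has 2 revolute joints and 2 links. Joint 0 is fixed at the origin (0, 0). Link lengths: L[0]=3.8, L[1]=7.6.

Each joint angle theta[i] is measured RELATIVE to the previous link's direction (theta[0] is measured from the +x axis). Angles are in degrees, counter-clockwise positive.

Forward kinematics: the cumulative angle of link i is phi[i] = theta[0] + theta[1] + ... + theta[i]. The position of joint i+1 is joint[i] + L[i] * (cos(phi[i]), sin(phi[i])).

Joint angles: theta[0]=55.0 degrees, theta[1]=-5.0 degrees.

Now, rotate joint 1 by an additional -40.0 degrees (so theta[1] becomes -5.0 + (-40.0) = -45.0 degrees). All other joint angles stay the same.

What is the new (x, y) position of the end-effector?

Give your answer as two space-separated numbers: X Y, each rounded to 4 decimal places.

joint[0] = (0.0000, 0.0000)  (base)
link 0: phi[0] = 55 = 55 deg
  cos(55 deg) = 0.5736, sin(55 deg) = 0.8192
  joint[1] = (0.0000, 0.0000) + 3.8 * (0.5736, 0.8192) = (0.0000 + 2.1796, 0.0000 + 3.1128) = (2.1796, 3.1128)
link 1: phi[1] = 55 + -45 = 10 deg
  cos(10 deg) = 0.9848, sin(10 deg) = 0.1736
  joint[2] = (2.1796, 3.1128) + 7.6 * (0.9848, 0.1736) = (2.1796 + 7.4845, 3.1128 + 1.3197) = (9.6641, 4.4325)
End effector: (9.6641, 4.4325)

Answer: 9.6641 4.4325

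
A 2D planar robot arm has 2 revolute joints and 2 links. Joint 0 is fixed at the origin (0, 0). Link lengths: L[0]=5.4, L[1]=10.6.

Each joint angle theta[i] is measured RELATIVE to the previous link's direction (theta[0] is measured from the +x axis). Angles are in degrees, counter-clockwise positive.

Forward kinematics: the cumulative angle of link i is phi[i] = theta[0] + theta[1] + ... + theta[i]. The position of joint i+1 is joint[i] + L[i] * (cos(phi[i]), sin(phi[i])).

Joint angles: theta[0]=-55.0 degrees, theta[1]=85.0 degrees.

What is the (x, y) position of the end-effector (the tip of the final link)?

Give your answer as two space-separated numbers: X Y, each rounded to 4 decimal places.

joint[0] = (0.0000, 0.0000)  (base)
link 0: phi[0] = -55 = -55 deg
  cos(-55 deg) = 0.5736, sin(-55 deg) = -0.8192
  joint[1] = (0.0000, 0.0000) + 5.4 * (0.5736, -0.8192) = (0.0000 + 3.0973, 0.0000 + -4.4234) = (3.0973, -4.4234)
link 1: phi[1] = -55 + 85 = 30 deg
  cos(30 deg) = 0.8660, sin(30 deg) = 0.5000
  joint[2] = (3.0973, -4.4234) + 10.6 * (0.8660, 0.5000) = (3.0973 + 9.1799, -4.4234 + 5.3000) = (12.2772, 0.8766)
End effector: (12.2772, 0.8766)

Answer: 12.2772 0.8766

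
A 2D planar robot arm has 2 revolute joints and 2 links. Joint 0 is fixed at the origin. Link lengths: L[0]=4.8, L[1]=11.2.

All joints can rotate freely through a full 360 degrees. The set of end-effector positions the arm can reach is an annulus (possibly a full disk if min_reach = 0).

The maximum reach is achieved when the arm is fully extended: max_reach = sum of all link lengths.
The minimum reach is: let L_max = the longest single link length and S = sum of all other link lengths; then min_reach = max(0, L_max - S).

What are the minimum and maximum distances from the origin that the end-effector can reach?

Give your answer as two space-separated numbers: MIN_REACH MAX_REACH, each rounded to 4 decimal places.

Answer: 6.4000 16.0000

Derivation:
Link lengths: [4.8, 11.2]
max_reach = 4.8 + 11.2 = 16
L_max = max([4.8, 11.2]) = 11.2
S (sum of others) = 16 - 11.2 = 4.8
min_reach = max(0, 11.2 - 4.8) = max(0, 6.4) = 6.4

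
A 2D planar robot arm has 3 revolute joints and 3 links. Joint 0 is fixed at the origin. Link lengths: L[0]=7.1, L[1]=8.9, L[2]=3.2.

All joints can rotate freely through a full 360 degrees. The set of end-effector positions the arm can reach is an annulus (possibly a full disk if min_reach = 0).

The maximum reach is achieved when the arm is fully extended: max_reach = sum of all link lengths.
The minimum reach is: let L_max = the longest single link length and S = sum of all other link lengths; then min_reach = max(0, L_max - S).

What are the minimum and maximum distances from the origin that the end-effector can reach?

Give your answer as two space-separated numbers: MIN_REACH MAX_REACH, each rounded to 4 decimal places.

Answer: 0.0000 19.2000

Derivation:
Link lengths: [7.1, 8.9, 3.2]
max_reach = 7.1 + 8.9 + 3.2 = 19.2
L_max = max([7.1, 8.9, 3.2]) = 8.9
S (sum of others) = 19.2 - 8.9 = 10.3
min_reach = max(0, 8.9 - 10.3) = max(0, -1.4) = 0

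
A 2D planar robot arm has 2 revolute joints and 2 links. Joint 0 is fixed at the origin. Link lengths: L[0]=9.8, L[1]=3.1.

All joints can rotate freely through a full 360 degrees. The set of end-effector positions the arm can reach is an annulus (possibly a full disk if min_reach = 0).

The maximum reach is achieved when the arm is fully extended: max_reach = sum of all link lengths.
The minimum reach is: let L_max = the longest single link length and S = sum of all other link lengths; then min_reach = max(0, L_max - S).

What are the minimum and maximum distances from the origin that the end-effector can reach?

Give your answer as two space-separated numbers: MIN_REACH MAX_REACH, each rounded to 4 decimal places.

Link lengths: [9.8, 3.1]
max_reach = 9.8 + 3.1 = 12.9
L_max = max([9.8, 3.1]) = 9.8
S (sum of others) = 12.9 - 9.8 = 3.1
min_reach = max(0, 9.8 - 3.1) = max(0, 6.7) = 6.7

Answer: 6.7000 12.9000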